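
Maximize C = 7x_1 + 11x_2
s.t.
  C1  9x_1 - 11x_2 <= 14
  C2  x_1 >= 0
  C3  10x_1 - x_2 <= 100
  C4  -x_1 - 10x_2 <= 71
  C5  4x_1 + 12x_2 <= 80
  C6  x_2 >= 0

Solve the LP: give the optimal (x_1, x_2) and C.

x_1 = 131/19, x_2 = 83/19, maximum C = 1830/19

The optimum lies where 9x_1 - 11x_2 = 14 and 4x_1 + 12x_2 = 80.
Solving simultaneously gives x_1 = 131/19, x_2 = 83/19.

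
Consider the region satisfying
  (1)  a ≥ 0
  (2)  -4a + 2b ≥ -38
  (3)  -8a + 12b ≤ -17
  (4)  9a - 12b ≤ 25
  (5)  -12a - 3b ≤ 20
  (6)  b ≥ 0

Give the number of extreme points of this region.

Pairwise boundary intersections that survive every other constraint:
  (8, 47/12)
  (17/8, 0)
  (25/9, 0)

3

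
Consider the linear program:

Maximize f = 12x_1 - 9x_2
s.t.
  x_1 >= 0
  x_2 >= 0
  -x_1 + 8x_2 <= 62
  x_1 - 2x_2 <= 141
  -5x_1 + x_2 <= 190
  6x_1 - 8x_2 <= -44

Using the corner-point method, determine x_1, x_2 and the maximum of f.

x_1 = 18/5, x_2 = 41/5, maximum f = -153/5

Vertices and f = 12x_1 - 9x_2:
  (0, 31/4) → f = -279/4
  (0, 11/2) → f = -99/2
  (18/5, 41/5) → f = -153/5

At the optimal vertex, -x_1 + 8x_2 = 62 and 6x_1 - 8x_2 = -44.
Solving simultaneously gives x_1 = 18/5, x_2 = 41/5.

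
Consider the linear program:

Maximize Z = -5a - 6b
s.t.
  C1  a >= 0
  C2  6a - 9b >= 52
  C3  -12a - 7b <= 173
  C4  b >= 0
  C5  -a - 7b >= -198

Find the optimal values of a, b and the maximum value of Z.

a = 26/3, b = 0, maximum Z = -130/3

Corner points and Z = -5a - 6b:
  (26/3, 0) → Z = -130/3
  (2146/51, 1136/51) → Z = -17546/51
  (198, 0) → Z = -990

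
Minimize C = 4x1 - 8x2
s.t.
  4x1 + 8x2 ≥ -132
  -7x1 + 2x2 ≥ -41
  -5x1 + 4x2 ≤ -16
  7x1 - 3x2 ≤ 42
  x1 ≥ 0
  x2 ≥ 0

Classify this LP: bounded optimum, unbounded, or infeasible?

bounded optimum

Feasible corners and C = 4x1 - 8x2:
  (22/3, 31/6) → C = -12
  (41/7, 0) → C = 164/7
  (16/5, 0) → C = 64/5
The feasible region has finitely many vertices and no improving ray; the minimum is -12 at (22/3, 31/6).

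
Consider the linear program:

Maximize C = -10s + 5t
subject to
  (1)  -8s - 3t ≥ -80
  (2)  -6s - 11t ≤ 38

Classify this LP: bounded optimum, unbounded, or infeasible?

unbounded

From the feasible point (71/5, -56/5), moving in the direction (-3, 8) keeps every constraint satisfied while C increases without bound.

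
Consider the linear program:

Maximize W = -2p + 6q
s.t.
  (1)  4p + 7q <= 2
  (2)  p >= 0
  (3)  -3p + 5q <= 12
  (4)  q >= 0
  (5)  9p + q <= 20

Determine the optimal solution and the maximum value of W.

p = 0, q = 2/7, maximum W = 12/7

Vertices and W = -2p + 6q:
  (0, 2/7) → W = 12/7
  (1/2, 0) → W = -1
  (0, 0) → W = 0

The optimum lies where 4p + 7q = 2 and p = 0.
Solving simultaneously gives p = 0, q = 2/7.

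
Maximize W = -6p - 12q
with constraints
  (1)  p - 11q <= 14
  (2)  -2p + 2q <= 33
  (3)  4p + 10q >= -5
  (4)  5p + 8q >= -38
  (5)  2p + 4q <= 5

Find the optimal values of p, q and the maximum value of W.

p = -85/7, q = 61/14, maximum W = 144/7

Corner points and W = -6p - 12q:
  (85/54, -61/54) → W = 37/9
  (111/26, -23/26) → W = -15
  (-85/7, 61/14) → W = 144/7
  (-61/6, 19/3) → W = -15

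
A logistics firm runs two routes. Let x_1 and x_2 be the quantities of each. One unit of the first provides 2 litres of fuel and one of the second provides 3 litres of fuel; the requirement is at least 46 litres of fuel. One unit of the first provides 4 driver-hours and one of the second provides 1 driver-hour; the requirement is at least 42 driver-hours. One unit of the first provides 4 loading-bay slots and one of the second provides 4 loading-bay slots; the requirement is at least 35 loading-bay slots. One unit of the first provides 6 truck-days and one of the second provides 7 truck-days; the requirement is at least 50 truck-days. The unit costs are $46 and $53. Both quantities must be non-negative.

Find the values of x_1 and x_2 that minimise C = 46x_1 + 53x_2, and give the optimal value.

x_1 = 8, x_2 = 10, minimum C = 898

The feasible region is unbounded (it extends along (0, 1), (1, 0)), but C strictly increases along every unbounded feasible direction, so there is no improving ray and the minimum is attained at a vertex.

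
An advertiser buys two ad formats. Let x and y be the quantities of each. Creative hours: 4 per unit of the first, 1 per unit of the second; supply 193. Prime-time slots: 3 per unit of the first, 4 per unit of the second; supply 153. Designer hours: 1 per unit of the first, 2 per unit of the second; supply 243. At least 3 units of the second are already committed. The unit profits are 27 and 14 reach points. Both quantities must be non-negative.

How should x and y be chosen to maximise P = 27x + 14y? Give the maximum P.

x = 47, y = 3, maximum P = 1311

Corner points and P = 27x + 14y:
  (0, 153/4) → P = 1071/2
  (0, 3) → P = 42
  (47, 3) → P = 1311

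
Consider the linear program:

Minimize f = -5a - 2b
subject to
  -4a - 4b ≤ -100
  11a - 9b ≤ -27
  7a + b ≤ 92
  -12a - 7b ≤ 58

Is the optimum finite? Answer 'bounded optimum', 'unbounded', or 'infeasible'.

From the feasible point (99/10, 151/10), moving in the direction (-1, 7) keeps every constraint satisfied while f decreases without bound.

unbounded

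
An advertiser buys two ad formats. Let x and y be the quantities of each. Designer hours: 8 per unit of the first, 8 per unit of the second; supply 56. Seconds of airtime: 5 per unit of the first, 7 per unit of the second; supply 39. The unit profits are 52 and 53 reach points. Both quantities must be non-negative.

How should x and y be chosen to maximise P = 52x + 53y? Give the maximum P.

x = 5, y = 2, maximum P = 366

Extreme points and P = 52x + 53y:
  (0, 0) → P = 0
  (0, 39/7) → P = 2067/7
  (7, 0) → P = 364
  (5, 2) → P = 366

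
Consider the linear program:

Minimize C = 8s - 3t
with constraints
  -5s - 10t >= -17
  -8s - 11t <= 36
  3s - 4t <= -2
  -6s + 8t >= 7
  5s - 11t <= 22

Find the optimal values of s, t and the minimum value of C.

Corner points and C = 8s - 3t:
  (-547/25, 316/25) → C = -5324/25
  (33/50, 137/100) → C = 117/100
  (-73/26, -16/13) → C = -244/13

s = -547/25, t = 316/25, minimum C = -5324/25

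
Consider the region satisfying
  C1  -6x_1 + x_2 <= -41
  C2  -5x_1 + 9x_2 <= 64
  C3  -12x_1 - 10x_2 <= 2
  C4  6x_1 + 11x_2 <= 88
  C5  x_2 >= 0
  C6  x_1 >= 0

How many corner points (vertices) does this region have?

3

Intersecting each pair of boundary lines and keeping only the points that satisfy every inequality leaves:
  (539/72, 47/12)
  (41/6, 0)
  (44/3, 0)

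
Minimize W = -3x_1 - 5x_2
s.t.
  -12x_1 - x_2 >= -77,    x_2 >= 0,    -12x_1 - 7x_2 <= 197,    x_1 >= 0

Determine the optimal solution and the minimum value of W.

x_1 = 0, x_2 = 77, minimum W = -385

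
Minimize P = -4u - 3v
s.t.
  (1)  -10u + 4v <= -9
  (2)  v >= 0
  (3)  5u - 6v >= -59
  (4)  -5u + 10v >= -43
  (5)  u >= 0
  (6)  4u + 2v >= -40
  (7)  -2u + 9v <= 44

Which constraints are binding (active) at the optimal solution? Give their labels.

Vertices and P = -4u - 3v:
  (9/10, 0) → P = -18/5
  (257/82, 229/41) → P = -1201/41
  (43/5, 0) → P = -172/5
  (827/25, 306/25) → P = -4226/25

The minimum is at (827/25, 306/25). Substituting into each constraint, equality holds for (4) and (7); the remaining constraints have slack.

(4) and (7)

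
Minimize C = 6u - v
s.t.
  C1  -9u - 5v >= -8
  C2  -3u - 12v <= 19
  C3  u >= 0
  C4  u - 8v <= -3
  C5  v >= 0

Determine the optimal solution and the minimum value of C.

Feasible corners and C = 6u - v:
  (0, 8/5) → C = -8/5
  (7/11, 5/11) → C = 37/11
  (0, 3/8) → C = -3/8

The optimum lies where -9u - 5v = -8 and u = 0.
Solving simultaneously gives u = 0, v = 8/5.

u = 0, v = 8/5, minimum C = -8/5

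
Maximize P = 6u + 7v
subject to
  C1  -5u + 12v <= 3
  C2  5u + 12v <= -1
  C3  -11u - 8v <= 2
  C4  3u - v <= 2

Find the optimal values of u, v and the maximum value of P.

u = 23/41, v = -13/41, maximum P = 47/41

Extreme points and P = 6u + 7v:
  (-4/23, -1/92) → P = -103/92
  (23/41, -13/41) → P = 47/41
  (2/5, -4/5) → P = -16/5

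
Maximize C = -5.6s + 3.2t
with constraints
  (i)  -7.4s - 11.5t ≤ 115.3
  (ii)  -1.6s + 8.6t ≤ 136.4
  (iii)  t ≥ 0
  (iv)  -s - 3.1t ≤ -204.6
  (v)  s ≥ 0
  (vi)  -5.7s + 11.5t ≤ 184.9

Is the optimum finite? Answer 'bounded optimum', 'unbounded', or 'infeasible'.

bounded optimum

Feasible corners and C = -5.6s + 3.2t:
  (33418/339, 11594/339) → C = -150040/339
  (204.6, 0) → C = -1145.76
The feasible region has finitely many vertices and no improving ray; the maximum is -150040/339 at (33418/339, 11594/339).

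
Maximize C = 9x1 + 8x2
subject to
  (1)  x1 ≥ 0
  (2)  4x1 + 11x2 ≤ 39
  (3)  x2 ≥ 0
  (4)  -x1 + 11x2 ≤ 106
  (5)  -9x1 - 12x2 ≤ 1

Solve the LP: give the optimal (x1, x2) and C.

Feasible corners and C = 9x1 + 8x2:
  (0, 39/11) → C = 312/11
  (0, 0) → C = 0
  (39/4, 0) → C = 351/4

At the optimal vertex, 4x1 + 11x2 = 39 and x2 = 0.
Solving simultaneously gives x1 = 39/4, x2 = 0.

x1 = 39/4, x2 = 0, maximum C = 351/4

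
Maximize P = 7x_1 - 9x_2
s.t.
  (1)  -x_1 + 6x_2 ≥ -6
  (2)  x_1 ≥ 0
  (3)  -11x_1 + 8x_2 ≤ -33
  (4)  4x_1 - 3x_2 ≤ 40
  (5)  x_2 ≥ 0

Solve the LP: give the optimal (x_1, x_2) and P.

x_1 = 74/7, x_2 = 16/21, maximum P = 470/7

Extreme points and P = 7x_1 - 9x_2:
  (74/7, 16/21) → P = 470/7
  (6, 0) → P = 42
  (3, 0) → P = 21
The feasible region is unbounded (it extends along (3, 4), (8, 11)), but P strictly decreases along every unbounded feasible direction, so there is no improving ray and the maximum is attained at a vertex.

The optimum lies where -x_1 + 6x_2 = -6 and 4x_1 - 3x_2 = 40.
Solving simultaneously gives x_1 = 74/7, x_2 = 16/21.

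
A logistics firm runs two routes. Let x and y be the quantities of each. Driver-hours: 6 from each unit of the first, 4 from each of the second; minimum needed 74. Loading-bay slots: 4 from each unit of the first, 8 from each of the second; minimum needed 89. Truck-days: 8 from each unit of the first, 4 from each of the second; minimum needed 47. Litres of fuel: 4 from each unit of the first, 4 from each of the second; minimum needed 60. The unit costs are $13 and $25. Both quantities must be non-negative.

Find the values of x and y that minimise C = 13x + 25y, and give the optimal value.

x = 31/4, y = 29/4, minimum C = 282

Vertices and C = 13x + 25y:
  (0, 37/2) → C = 925/2
  (89/4, 0) → C = 1157/4
  (7, 8) → C = 291
  (31/4, 29/4) → C = 282
The feasible region is unbounded (it extends along (0, 1), (1, 0)), but C strictly increases along every unbounded feasible direction, so there is no improving ray and the minimum is attained at a vertex.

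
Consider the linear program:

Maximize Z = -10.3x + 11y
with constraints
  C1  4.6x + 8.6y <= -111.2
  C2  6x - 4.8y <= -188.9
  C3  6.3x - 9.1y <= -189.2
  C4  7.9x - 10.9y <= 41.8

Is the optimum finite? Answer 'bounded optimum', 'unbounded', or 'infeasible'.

From the feasible point (-107915/3684, 10087/3684), moving in the direction (-8.6, 4.6) keeps every constraint satisfied while Z increases without bound.

unbounded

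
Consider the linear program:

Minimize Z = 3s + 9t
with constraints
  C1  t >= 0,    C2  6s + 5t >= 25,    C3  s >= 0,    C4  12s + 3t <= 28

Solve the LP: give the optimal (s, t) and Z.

Corner points and Z = 3s + 9t:
  (0, 5) → Z = 45
  (65/42, 22/7) → Z = 461/14
  (0, 28/3) → Z = 84

At the optimal vertex, 6s + 5t = 25 and 12s + 3t = 28.
Solving simultaneously gives s = 65/42, t = 22/7.

s = 65/42, t = 22/7, minimum Z = 461/14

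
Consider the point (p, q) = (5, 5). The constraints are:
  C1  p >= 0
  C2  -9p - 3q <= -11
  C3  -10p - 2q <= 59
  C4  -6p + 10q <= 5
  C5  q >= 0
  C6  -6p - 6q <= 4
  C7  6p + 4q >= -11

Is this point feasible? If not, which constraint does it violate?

not feasible — violates C4

Constraint C4: -6p + 10q = 20, which is not ≤ 5. All other constraints are satisfied.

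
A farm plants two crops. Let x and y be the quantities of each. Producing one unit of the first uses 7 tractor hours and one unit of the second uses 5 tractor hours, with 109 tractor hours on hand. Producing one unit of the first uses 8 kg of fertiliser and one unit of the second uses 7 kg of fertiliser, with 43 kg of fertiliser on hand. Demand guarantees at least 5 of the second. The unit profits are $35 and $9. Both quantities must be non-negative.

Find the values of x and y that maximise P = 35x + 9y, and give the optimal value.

Corner points and P = 35x + 9y:
  (0, 43/7) → P = 387/7
  (0, 5) → P = 45
  (1, 5) → P = 80

The binding constraints are 8x + 7y = 43 and y = 5.
Solving simultaneously gives x = 1, y = 5.

x = 1, y = 5, maximum P = 80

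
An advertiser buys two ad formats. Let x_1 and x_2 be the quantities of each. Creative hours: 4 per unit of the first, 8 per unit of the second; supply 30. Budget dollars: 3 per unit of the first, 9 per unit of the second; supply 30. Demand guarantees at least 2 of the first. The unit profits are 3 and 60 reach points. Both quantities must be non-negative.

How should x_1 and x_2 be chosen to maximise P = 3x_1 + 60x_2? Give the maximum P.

The binding constraints are 3x_1 + 9x_2 = 30 and x_1 = 2.
Solving simultaneously gives x_1 = 2, x_2 = 8/3.

x_1 = 2, x_2 = 8/3, maximum P = 166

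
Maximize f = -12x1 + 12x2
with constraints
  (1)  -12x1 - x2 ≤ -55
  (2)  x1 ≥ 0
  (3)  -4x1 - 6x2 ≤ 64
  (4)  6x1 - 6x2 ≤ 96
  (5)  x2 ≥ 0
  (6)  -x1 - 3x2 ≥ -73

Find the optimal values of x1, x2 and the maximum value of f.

Corner points and f = -12x1 + 12x2:
  (55/12, 0) → f = -55
  (92/35, 821/35) → f = 8748/35
  (16, 0) → f = -192
  (121/4, 57/4) → f = -192

The binding constraints are -12x1 - x2 = -55 and -x1 - 3x2 = -73.
Solving simultaneously gives x1 = 92/35, x2 = 821/35.

x1 = 92/35, x2 = 821/35, maximum f = 8748/35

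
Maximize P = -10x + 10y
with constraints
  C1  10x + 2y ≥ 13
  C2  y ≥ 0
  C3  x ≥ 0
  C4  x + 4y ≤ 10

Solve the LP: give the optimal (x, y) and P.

Extreme points and P = -10x + 10y:
  (13/10, 0) → P = -13
  (16/19, 87/38) → P = 275/19
  (10, 0) → P = -100

At the optimal vertex, 10x + 2y = 13 and x + 4y = 10.
Solving simultaneously gives x = 16/19, y = 87/38.

x = 16/19, y = 87/38, maximum P = 275/19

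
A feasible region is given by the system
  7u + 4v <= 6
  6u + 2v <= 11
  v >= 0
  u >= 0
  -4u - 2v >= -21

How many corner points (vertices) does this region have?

3

Intersecting each pair of boundary lines and keeping only the points that satisfy every inequality leaves:
  (6/7, 0)
  (0, 3/2)
  (0, 0)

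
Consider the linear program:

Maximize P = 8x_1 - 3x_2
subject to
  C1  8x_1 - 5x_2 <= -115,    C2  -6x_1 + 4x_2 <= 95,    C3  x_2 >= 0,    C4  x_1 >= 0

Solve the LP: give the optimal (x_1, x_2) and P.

Vertices and P = 8x_1 - 3x_2:
  (15/2, 35) → P = -45
  (0, 23) → P = -69
  (0, 95/4) → P = -285/4

The binding constraints are 8x_1 - 5x_2 = -115 and -6x_1 + 4x_2 = 95.
Solving simultaneously gives x_1 = 15/2, x_2 = 35.

x_1 = 15/2, x_2 = 35, maximum P = -45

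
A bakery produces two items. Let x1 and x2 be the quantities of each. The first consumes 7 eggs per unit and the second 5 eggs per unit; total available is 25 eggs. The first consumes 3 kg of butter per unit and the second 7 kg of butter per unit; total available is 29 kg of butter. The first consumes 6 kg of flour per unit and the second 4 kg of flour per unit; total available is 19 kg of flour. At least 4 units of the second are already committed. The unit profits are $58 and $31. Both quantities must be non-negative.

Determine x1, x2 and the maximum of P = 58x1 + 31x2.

Vertices and P = 58x1 + 31x2:
  (0, 29/7) → P = 899/7
  (0, 4) → P = 124
  (1/3, 4) → P = 430/3

At the optimal vertex, 3x1 + 7x2 = 29 and x2 = 4.
Solving simultaneously gives x1 = 1/3, x2 = 4.

x1 = 1/3, x2 = 4, maximum P = 430/3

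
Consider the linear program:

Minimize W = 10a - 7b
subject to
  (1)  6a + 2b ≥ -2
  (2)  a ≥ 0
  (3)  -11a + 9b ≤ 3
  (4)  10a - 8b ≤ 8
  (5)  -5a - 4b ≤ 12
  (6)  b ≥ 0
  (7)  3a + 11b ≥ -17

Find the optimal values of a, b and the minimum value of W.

a = 0, b = 1/3, minimum W = -7/3

Vertices and W = 10a - 7b:
  (0, 1/3) → W = -7/3
  (0, 0) → W = 0
  (48, 59) → W = 67
  (4/5, 0) → W = 8

At the optimal vertex, a = 0 and -11a + 9b = 3.
Solving simultaneously gives a = 0, b = 1/3.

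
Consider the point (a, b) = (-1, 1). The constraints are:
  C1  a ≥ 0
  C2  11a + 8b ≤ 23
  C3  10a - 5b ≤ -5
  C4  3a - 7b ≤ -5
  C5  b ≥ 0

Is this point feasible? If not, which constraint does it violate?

Constraint C1: a = -1, which is not ≥ 0. All other constraints are satisfied.

not feasible — violates C1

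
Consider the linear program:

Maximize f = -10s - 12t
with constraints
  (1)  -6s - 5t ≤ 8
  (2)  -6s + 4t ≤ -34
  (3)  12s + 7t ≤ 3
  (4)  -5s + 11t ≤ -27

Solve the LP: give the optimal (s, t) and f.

The optimum lies where -6s - 5t = 8 and 12s + 7t = 3.
Solving simultaneously gives s = 71/18, t = -19/3.

s = 71/18, t = -19/3, maximum f = 329/9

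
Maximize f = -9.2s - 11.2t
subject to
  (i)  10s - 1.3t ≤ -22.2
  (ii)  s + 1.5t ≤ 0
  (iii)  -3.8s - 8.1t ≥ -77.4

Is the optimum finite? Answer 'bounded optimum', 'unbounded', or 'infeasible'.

From the feasible point (-333/163, 222/163), moving in the direction (-1.3, -10) keeps every constraint satisfied while f increases without bound.

unbounded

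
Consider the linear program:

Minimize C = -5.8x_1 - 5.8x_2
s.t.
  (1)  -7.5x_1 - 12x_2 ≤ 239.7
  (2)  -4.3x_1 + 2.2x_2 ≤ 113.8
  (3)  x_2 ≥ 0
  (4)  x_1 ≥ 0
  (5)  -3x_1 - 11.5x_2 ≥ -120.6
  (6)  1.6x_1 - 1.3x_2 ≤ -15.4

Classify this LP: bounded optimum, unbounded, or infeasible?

The boundaries -4.3x_1 + 2.2x_2 = 113.8 and x_2 = 0 meet at (-1138/43, 0), but that point violates x_1 ≥ 0. Every candidate vertex is excluded by some other constraint, so the feasible region is empty.

infeasible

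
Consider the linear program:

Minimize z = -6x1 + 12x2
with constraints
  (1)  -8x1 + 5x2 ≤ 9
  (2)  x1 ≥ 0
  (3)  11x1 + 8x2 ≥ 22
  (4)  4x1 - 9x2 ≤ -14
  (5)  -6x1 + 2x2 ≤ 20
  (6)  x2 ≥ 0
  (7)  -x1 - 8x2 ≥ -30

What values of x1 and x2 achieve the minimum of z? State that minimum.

x1 = 158/41, x2 = 134/41, minimum z = 660/41

Corner points and z = -6x1 + 12x2:
  (38/119, 275/119) → z = 3072/119
  (26/23, 83/23) → z = 840/23
  (86/131, 242/131) → z = 2388/131
  (158/41, 134/41) → z = 660/41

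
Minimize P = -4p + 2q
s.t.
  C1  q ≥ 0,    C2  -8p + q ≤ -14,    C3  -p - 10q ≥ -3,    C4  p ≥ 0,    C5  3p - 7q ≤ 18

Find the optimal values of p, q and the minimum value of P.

p = 3, q = 0, minimum P = -12

Feasible corners and P = -4p + 2q:
  (7/4, 0) → P = -7
  (3, 0) → P = -12
  (143/81, 10/81) → P = -184/27

The binding constraints are q = 0 and -p - 10q = -3.
Solving simultaneously gives p = 3, q = 0.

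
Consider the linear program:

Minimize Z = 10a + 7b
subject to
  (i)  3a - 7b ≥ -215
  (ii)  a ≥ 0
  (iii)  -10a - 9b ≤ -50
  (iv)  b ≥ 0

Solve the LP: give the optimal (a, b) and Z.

Feasible corners and Z = 10a + 7b:
  (0, 215/7) → Z = 215
  (0, 50/9) → Z = 350/9
  (5, 0) → Z = 50
The feasible region is unbounded (it extends along (7, 3), (1, 0)), but Z strictly increases along every unbounded feasible direction, so there is no improving ray and the minimum is attained at a vertex.

a = 0, b = 50/9, minimum Z = 350/9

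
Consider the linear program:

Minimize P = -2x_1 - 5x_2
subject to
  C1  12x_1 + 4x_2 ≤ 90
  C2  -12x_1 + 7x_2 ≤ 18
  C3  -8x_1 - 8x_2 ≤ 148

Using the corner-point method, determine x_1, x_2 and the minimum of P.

x_1 = 93/22, x_2 = 108/11, minimum P = -633/11

Extreme points and P = -2x_1 - 5x_2:
  (93/22, 108/11) → P = -633/11
  (41/2, -39) → P = 154
  (-295/38, -204/19) → P = 1315/19

The optimum lies where 12x_1 + 4x_2 = 90 and -12x_1 + 7x_2 = 18.
Solving simultaneously gives x_1 = 93/22, x_2 = 108/11.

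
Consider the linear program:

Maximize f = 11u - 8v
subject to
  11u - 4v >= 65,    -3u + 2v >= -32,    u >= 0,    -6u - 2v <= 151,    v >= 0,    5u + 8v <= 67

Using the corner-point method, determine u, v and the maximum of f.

Corner points and f = 11u - 8v:
  (65/11, 0) → f = 65
  (197/27, 103/27) → f = 1343/27
  (32/3, 0) → f = 352/3
  (195/17, 41/34) → f = 1981/17

At the optimal vertex, -3u + 2v = -32 and v = 0.
Solving simultaneously gives u = 32/3, v = 0.

u = 32/3, v = 0, maximum f = 352/3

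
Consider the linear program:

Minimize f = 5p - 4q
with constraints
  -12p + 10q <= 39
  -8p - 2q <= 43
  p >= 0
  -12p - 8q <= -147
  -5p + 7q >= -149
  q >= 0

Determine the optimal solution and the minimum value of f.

The feasible region is unbounded (it extends along (7, 5), (5, 6)), but f strictly increases along every unbounded feasible direction, so there is no improving ray and the minimum is attained at a vertex.

At the optimal vertex, -12p + 10q = 39 and -12p - 8q = -147.
Solving simultaneously gives p = 193/36, q = 31/3.

p = 193/36, q = 31/3, minimum f = -523/36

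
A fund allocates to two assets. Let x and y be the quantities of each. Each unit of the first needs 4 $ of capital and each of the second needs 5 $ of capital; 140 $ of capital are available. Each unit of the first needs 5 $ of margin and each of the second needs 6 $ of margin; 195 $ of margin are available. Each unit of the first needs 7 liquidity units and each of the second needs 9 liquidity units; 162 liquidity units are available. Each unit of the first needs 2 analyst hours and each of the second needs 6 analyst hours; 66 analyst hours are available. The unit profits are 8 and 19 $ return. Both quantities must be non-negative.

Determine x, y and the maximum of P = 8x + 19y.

Feasible corners and P = 8x + 19y:
  (0, 0) → P = 0
  (0, 11) → P = 209
  (162/7, 0) → P = 1296/7
  (63/4, 23/4) → P = 941/4

At the optimal vertex, 7x + 9y = 162 and 2x + 6y = 66.
Solving simultaneously gives x = 63/4, y = 23/4.

x = 63/4, y = 23/4, maximum P = 941/4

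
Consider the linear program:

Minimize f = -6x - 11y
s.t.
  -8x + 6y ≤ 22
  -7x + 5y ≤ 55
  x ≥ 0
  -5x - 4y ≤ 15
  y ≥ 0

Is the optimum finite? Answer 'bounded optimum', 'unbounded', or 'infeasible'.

From the feasible point (0, 11/3), moving in the direction (6, 8) keeps every constraint satisfied while f decreases without bound.

unbounded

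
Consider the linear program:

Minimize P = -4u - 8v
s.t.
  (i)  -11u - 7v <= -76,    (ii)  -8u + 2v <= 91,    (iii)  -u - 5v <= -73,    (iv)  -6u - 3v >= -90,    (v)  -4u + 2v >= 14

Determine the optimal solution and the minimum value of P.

Vertices and P = -4u - 8v:
  (-485/78, 1609/78) → P = -1822/13
  (-131/48, 727/48) → P = -441/4
  (-31/12, 211/6) → P = -271
  (38/11, 153/11) → P = -1376/11
  (23/4, 37/2) → P = -171

At the optimal vertex, -8u + 2v = 91 and -6u - 3v = -90.
Solving simultaneously gives u = -31/12, v = 211/6.

u = -31/12, v = 211/6, minimum P = -271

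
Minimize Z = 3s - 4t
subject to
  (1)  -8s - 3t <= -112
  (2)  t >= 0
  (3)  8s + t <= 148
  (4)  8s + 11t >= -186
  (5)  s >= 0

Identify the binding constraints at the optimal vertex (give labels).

Vertices and Z = 3s - 4t:
  (14, 0) → Z = 42
  (0, 112/3) → Z = -448/3
  (37/2, 0) → Z = 111/2
  (0, 148) → Z = -592

The minimum is at (0, 148). Substituting into each constraint, equality holds for (3) and (5); the remaining constraints have slack.

(3) and (5)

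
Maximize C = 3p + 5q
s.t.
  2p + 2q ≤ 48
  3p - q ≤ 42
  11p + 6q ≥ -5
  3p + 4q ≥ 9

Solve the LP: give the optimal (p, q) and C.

Extreme points and C = 3p + 5q:
  (33/2, 15/2) → C = 87
  (-149/5, 269/5) → C = 898/5
  (59/5, -33/5) → C = 12/5
  (-37/13, 57/13) → C = 174/13

The optimum lies where 2p + 2q = 48 and 11p + 6q = -5.
Solving simultaneously gives p = -149/5, q = 269/5.

p = -149/5, q = 269/5, maximum C = 898/5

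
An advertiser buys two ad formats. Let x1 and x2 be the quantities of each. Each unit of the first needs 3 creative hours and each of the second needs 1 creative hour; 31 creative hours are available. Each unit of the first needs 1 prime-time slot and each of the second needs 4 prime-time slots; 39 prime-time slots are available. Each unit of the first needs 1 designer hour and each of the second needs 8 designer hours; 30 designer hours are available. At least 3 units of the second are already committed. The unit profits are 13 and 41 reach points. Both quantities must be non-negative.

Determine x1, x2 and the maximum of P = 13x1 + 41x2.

x1 = 6, x2 = 3, maximum P = 201

Corner points and P = 13x1 + 41x2:
  (0, 15/4) → P = 615/4
  (0, 3) → P = 123
  (6, 3) → P = 201

The binding constraints are x1 + 8x2 = 30 and x2 = 3.
Solving simultaneously gives x1 = 6, x2 = 3.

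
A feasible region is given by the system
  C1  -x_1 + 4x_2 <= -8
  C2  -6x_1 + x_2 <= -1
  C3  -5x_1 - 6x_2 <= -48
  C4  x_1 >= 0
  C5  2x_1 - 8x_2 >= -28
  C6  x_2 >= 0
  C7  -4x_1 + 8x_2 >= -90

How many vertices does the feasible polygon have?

Pairwise boundary intersections that survive every other constraint:
  (120/13, 4/13)
  (37, 29/4)
  (48/5, 0)
  (45/2, 0)

4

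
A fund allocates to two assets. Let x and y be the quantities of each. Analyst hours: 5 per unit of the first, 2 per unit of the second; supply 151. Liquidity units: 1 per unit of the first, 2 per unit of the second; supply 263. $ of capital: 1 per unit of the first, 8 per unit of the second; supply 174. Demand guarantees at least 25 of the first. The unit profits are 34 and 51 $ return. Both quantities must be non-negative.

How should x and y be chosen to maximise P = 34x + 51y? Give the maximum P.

Corner points and P = 34x + 51y:
  (151/5, 0) → P = 5134/5
  (25, 0) → P = 850
  (25, 13) → P = 1513

At the optimal vertex, 5x + 2y = 151 and x = 25.
Solving simultaneously gives x = 25, y = 13.

x = 25, y = 13, maximum P = 1513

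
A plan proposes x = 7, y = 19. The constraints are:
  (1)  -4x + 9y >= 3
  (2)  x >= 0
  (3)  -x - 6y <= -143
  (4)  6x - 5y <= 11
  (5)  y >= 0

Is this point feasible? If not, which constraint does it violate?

Constraint (3): -x - 6y = -121, which is not ≤ -143. All other constraints are satisfied.

not feasible — violates (3)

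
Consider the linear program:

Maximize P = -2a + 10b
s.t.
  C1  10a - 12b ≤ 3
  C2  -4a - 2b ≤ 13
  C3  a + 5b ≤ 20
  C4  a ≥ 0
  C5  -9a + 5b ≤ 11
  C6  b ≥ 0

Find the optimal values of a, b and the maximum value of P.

a = 9/10, b = 191/50, maximum P = 182/5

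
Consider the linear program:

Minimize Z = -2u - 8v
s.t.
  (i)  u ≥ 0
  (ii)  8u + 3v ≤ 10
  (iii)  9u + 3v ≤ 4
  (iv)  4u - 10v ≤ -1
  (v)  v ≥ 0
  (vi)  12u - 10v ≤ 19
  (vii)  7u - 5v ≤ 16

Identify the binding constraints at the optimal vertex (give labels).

Extreme points and Z = -2u - 8v:
  (0, 4/3) → Z = -32/3
  (0, 1/10) → Z = -4/5
  (37/102, 25/102) → Z = -137/51

The minimum is at (0, 4/3). Substituting into each constraint, equality holds for (i) and (iii); the remaining constraints have slack.

(i) and (iii)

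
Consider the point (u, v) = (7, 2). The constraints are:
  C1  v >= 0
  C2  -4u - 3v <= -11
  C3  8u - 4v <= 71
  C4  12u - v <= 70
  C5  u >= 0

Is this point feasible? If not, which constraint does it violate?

Constraint C4: 12u - v = 82, which is not ≤ 70. All other constraints are satisfied.

not feasible — violates C4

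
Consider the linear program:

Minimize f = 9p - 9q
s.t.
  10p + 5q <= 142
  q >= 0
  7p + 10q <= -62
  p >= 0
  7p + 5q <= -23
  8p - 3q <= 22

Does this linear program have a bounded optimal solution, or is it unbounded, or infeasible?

infeasible

The boundaries q = 0 and 7p + 10q = -62 meet at (-62/7, 0), but that point violates p ≥ 0. Every candidate vertex is excluded by some other constraint, so the feasible region is empty.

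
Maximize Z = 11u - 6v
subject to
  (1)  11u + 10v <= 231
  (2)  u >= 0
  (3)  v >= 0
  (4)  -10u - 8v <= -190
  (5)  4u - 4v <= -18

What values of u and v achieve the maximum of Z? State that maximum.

Vertices and Z = 11u - 6v:
  (13/3, 55/3) → Z = -187/3
  (62/7, 187/14) → Z = 121/7
  (77/9, 235/18) → Z = 142/9

At the optimal vertex, 11u + 10v = 231 and 4u - 4v = -18.
Solving simultaneously gives u = 62/7, v = 187/14.

u = 62/7, v = 187/14, maximum Z = 121/7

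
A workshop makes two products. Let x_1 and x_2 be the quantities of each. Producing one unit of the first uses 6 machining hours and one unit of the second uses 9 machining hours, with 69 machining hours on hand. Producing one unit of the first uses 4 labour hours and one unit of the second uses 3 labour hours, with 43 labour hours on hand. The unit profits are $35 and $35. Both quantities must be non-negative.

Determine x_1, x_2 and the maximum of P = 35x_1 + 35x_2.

x_1 = 10, x_2 = 1, maximum P = 385

Extreme points and P = 35x_1 + 35x_2:
  (0, 0) → P = 0
  (0, 23/3) → P = 805/3
  (43/4, 0) → P = 1505/4
  (10, 1) → P = 385

The binding constraints are 6x_1 + 9x_2 = 69 and 4x_1 + 3x_2 = 43.
Solving simultaneously gives x_1 = 10, x_2 = 1.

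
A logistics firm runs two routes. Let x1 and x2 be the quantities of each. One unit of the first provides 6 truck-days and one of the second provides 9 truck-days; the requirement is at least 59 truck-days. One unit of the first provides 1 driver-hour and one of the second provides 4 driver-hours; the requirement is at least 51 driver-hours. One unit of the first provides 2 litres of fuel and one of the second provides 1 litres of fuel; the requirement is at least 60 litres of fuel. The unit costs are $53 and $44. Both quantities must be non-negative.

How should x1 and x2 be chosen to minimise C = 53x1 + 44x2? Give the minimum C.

x1 = 27, x2 = 6, minimum C = 1695

Feasible corners and C = 53x1 + 44x2:
  (0, 60) → C = 2640
  (51, 0) → C = 2703
  (27, 6) → C = 1695
The feasible region is unbounded (it extends along (0, 1), (1, 0)), but C strictly increases along every unbounded feasible direction, so there is no improving ray and the minimum is attained at a vertex.

At the optimal vertex, x1 + 4x2 = 51 and 2x1 + x2 = 60.
Solving simultaneously gives x1 = 27, x2 = 6.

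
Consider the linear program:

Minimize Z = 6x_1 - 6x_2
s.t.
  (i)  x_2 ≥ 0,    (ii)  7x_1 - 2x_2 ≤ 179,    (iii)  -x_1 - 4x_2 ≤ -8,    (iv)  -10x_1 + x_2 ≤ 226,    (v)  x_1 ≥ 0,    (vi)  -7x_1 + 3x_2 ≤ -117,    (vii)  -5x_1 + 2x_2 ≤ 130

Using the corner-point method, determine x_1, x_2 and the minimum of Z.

x_1 = 303/7, x_2 = 62, minimum Z = -786/7

Vertices and Z = 6x_1 - 6x_2:
  (179/7, 0) → Z = 1074/7
  (117/7, 0) → Z = 702/7
  (303/7, 62) → Z = -786/7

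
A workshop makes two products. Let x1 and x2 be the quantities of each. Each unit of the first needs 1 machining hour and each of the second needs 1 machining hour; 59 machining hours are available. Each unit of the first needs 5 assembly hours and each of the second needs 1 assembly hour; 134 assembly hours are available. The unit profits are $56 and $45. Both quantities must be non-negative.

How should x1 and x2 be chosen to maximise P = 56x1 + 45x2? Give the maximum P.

Corner points and P = 56x1 + 45x2:
  (0, 0) → P = 0
  (0, 59) → P = 2655
  (134/5, 0) → P = 7504/5
  (75/4, 161/4) → P = 11445/4

x1 = 75/4, x2 = 161/4, maximum P = 11445/4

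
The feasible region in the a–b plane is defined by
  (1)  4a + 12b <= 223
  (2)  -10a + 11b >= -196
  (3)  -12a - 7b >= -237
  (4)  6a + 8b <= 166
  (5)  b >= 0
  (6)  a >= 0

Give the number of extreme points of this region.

6

Intersecting each pair of boundary lines and keeping only the points that satisfy every inequality leaves:
  (26/5, 337/20)
  (0, 223/12)
  (3979/202, 9/101)
  (98/5, 0)
  (367/27, 95/9)
  (0, 0)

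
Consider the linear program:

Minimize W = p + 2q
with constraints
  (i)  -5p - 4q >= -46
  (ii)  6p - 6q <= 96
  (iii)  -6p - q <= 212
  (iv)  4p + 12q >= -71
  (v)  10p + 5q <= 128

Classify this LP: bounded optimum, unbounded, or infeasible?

Corner points and W = p + 2q:
  (110/9, -34/9) → W = 14/3
  (-894/19, 1336/19) → W = 1778/19
  (121/16, -135/16) → W = -149/16
  (-2473/68, 211/34) → W = -1629/68
The feasible region has finitely many vertices and no improving ray; the minimum is -1629/68 at (-2473/68, 211/34).

bounded optimum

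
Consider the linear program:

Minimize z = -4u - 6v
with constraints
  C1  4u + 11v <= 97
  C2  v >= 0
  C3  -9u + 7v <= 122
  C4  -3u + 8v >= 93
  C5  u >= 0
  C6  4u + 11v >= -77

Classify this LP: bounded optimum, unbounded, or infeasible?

The boundaries 4u + 11v = 97 and v = 0 meet at (97/4, 0), but that point violates -3u + 8v ≥ 93. Every candidate vertex is excluded by some other constraint, so the feasible region is empty.

infeasible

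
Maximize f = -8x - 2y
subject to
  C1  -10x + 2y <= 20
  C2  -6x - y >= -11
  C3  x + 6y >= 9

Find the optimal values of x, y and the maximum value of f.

x = -51/31, y = 55/31, maximum f = 298/31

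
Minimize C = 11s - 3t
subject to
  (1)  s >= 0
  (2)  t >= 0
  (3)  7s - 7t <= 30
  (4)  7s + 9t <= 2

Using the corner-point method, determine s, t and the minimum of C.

s = 0, t = 2/9, minimum C = -2/3

Vertices and C = 11s - 3t:
  (0, 0) → C = 0
  (0, 2/9) → C = -2/3
  (2/7, 0) → C = 22/7

At the optimal vertex, s = 0 and 7s + 9t = 2.
Solving simultaneously gives s = 0, t = 2/9.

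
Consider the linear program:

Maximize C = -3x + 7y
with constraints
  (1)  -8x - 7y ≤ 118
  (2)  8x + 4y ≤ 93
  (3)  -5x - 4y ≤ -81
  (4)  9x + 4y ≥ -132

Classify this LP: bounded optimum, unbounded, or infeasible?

bounded optimum

Vertices and C = -3x + 7y:
  (4, 61/4) → C = 379/4
  (-225, 1893/4) → C = 15951/4
  (-213/4, 1389/16) → C = 12279/16
The feasible region has finitely many vertices and no improving ray; the maximum is 15951/4 at (-225, 1893/4).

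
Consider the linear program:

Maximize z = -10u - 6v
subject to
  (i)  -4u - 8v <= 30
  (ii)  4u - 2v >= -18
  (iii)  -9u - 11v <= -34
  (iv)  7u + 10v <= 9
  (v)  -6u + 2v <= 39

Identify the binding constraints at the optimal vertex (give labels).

Feasible corners and z = -10u - 6v:
  (43/2, -29/2) → z = -128
  (93/4, -123/8) → z = -561/4
  (241/13, -157/13) → z = -1468/13

The maximum is at (241/13, -157/13). Substituting into each constraint, equality holds for (iii) and (iv); the remaining constraints have slack.

(iii) and (iv)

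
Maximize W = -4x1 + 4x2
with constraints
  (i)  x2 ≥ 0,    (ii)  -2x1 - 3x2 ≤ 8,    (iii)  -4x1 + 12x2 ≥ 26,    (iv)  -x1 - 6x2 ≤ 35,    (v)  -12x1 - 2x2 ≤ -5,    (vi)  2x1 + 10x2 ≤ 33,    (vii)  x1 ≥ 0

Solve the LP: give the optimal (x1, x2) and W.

The optimum lies where 2x1 + 10x2 = 33 and x1 = 0.
Solving simultaneously gives x1 = 0, x2 = 33/10.

x1 = 0, x2 = 33/10, maximum W = 66/5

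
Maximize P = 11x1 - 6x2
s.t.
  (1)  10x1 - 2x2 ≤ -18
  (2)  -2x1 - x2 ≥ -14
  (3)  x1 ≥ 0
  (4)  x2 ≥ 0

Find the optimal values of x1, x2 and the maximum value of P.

x1 = 0, x2 = 9, maximum P = -54

At the optimal vertex, 10x1 - 2x2 = -18 and x1 = 0.
Solving simultaneously gives x1 = 0, x2 = 9.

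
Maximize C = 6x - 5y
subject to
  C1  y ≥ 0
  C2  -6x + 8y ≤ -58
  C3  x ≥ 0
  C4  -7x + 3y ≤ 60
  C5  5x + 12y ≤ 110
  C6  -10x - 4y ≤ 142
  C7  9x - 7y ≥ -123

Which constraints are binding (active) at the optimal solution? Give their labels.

Extreme points and C = 6x - 5y:
  (29/3, 0) → C = 58
  (22, 0) → C = 132
  (197/14, 185/56) → C = 3803/56

The maximum is at (22, 0). Substituting into each constraint, equality holds for C1 and C5; the remaining constraints have slack.

C1 and C5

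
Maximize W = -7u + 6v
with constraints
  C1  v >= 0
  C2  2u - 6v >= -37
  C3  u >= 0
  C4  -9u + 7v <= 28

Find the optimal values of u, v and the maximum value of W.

u = 91/40, v = 277/40, maximum W = 205/8

Vertices and W = -7u + 6v:
  (0, 0) → W = 0
  (91/40, 277/40) → W = 205/8
  (0, 4) → W = 24
The feasible region is unbounded (it extends along (3, 1), (1, 0)), but W strictly decreases along every unbounded feasible direction, so there is no improving ray and the maximum is attained at a vertex.

At the optimal vertex, 2u - 6v = -37 and -9u + 7v = 28.
Solving simultaneously gives u = 91/40, v = 277/40.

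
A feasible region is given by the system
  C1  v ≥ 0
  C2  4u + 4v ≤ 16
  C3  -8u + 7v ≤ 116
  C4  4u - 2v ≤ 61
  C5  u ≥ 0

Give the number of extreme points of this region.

3

Of the 10 pairwise boundary intersections, those satisfying every inequality are:
  (4, 0)
  (0, 0)
  (0, 4)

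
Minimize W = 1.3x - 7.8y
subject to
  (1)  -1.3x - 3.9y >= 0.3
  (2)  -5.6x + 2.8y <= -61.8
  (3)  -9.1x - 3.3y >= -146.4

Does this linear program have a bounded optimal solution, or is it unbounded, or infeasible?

bounded optimum

Extreme points and W = 1.3x - 7.8y:
  (12009/1274, -4101/1274) → W = 7323/196
  (3813/208, -6.1875) → W = 72.09375
The feasible region has finitely many vertices and no improving ray; the minimum is 7323/196 at (12009/1274, -4101/1274).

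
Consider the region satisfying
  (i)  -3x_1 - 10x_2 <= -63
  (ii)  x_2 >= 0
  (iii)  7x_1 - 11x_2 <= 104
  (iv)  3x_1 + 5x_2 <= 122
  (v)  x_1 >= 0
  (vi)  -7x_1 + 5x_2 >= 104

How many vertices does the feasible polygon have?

Pairwise boundary intersections that survive every other constraint:
  (0, 122/5)
  (9/5, 583/25)
  (0, 104/5)

3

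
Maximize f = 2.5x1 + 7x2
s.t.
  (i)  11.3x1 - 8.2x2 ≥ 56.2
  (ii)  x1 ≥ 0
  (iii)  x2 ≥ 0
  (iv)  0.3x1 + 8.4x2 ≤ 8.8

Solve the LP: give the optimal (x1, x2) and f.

Extreme points and f = 2.5x1 + 7x2:
  (562/113, 0) → f = 1405/113
  (27212/4869, 4129/4869) → f = 32311/1623
  (88/3, 0) → f = 220/3

The optimum lies where x2 = 0 and 0.3x1 + 8.4x2 = 8.8.
Solving simultaneously gives x1 = 88/3, x2 = 0.

x1 = 88/3, x2 = 0, maximum f = 220/3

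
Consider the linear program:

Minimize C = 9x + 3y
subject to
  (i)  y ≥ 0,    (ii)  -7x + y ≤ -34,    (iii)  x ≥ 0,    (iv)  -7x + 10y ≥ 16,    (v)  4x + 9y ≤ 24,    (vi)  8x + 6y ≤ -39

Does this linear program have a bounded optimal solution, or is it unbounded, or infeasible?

infeasible

The boundaries 4x + 9y = 24 and 8x + 6y = -39 meet at (-165/16, 29/4), but that point violates -7x + y ≤ -34. Every candidate vertex is excluded by some other constraint, so the feasible region is empty.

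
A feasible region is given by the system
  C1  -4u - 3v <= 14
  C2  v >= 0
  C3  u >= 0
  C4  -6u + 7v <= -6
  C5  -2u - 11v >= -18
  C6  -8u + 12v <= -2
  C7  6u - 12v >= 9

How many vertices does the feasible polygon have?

The feasible vertices (each the meet of two boundaries and inside every other half-plane) are:
  (9, 0)
  (3/2, 0)
  (7/2, 1)

3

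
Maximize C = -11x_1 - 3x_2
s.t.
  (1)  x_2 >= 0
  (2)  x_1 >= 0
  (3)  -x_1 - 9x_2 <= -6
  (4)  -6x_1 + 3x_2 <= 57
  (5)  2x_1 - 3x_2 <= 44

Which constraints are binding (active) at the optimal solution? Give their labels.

(2) and (3)

Vertices and C = -11x_1 - 3x_2:
  (6, 0) → C = -66
  (22, 0) → C = -242
  (0, 2/3) → C = -2
  (0, 19) → C = -57
The feasible region is unbounded (it extends along (1, 2), (3, 2)), but C strictly decreases along every unbounded feasible direction, so there is no improving ray and the maximum is attained at a vertex.

The maximum is at (0, 2/3). Substituting into each constraint, equality holds for (2) and (3); the remaining constraints have slack.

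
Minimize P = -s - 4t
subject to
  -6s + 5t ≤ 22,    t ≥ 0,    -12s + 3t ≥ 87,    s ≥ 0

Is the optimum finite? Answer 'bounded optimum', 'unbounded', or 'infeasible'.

infeasible

The boundaries -6s + 5t = 22 and s = 0 meet at (0, 22/5), but that point violates -12s + 3t ≥ 87. Every candidate vertex is excluded by some other constraint, so the feasible region is empty.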